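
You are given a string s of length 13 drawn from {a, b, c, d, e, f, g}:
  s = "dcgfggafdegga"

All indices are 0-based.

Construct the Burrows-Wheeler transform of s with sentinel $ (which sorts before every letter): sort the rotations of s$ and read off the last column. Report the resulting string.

aggd$fdagggcef

rank  rotation        last
    0  $dcgfggafdegga  a
    1  a$dcgfggafdegg  g
    2  afdegga$dcgfgg  g
    3  cgfggafdegga$d  d
    4  dcgfggafdegga$  $
    5  degga$dcgfggaf  f
    6  egga$dcgfggafd  d
    7  fdegga$dcgfgga  a
    8  fggafdegga$dcg  g
    9  ga$dcgfggafdeg  g
   10  gafdegga$dcgfg  g
   11  gfggafdegga$dc  c
   12  gga$dcgfggafde  e
   13  ggafdegga$dcgf  f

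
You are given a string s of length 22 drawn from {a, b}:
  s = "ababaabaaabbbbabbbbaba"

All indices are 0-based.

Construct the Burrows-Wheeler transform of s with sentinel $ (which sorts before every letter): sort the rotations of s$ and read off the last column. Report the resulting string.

abbbabab$baaaababbbbbaa

rank  rotation                 last
    0  $ababaabaaabbbbabbbbaba  a
    1  a$ababaabaaabbbbabbbbab  b
    2  aaabbbbabbbbaba$ababaab  b
    3  aabaaabbbbabbbbaba$abab  b
    4  aabbbbabbbbaba$ababaaba  a
    5  aba$ababaabaaabbbbabbbb  b
    6  abaaabbbbabbbbaba$ababa  a
    7  abaabaaabbbbabbbbaba$ab  b
    8  ababaabaaabbbbabbbbaba$  $
    9  abbbbaba$ababaabaaabbbb  b
   10  abbbbabbbbaba$ababaabaa  a
   11  ba$ababaabaaabbbbabbbba  a
   12  baaabbbbabbbbaba$ababaa  a
   13  baabaaabbbbabbbbaba$aba  a
   14  baba$ababaabaaabbbbabbb  b
   15  babaabaaabbbbabbbbaba$a  a
   16  babbbbaba$ababaabaaabbb  b
   17  bbaba$ababaabaaabbbbabb  b
   18  bbabbbbaba$ababaabaaabb  b
   19  bbbaba$ababaabaaabbbbab  b
   20  bbbabbbbaba$ababaabaaab  b
   21  bbbbaba$ababaabaaabbbba  a
   22  bbbbabbbbaba$ababaabaaa  a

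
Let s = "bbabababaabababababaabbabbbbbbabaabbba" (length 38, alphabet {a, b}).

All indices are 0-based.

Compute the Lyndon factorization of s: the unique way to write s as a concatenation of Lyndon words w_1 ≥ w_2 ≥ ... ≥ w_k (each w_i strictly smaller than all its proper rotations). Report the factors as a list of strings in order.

emit factor 1: 'b' (i=0, period=1)
emit factor 2: 'b' (i=1, period=1)
emit factor 3: 'ab' (i=2, period=2)
emit factor 4: 'ab' (i=4, period=2)
emit factor 5: 'ab' (i=6, period=2)
emit factor 6: 'aabababababaabbabbbbbbabaabbb' (i=8, period=29)
emit factor 7: 'a' (i=37, period=1)

["b", "b", "ab", "ab", "ab", "aabababababaabbabbbbbbabaabbb", "a"]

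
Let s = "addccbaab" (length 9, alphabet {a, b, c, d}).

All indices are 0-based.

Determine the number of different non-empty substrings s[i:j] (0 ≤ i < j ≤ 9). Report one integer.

rank→(start, suffix):
  0 → (6, 'aab')
  1 → (7, 'ab')
  2 → (0, 'addccbaab')
  3 → (8, 'b')
  4 → (5, 'baab')
  5 → (4, 'cbaab')
  6 → (3, 'ccbaab')
  7 → (2, 'dccbaab')
  8 → (1, 'ddccbaab')

SA = [6, 7, 0, 8, 5, 4, 3, 2, 1]
[i] adj suffixes → lcp
  [1] 6/7 → 1 ('a')
  [2] 7/0 → 1 ('a')
  [3] 0/8 → 0 ('')
  [4] 8/5 → 1 ('b')
  [5] 5/4 → 0 ('')
  [6] 4/3 → 1 ('c')
  [7] 3/2 → 0 ('')
  [8] 2/1 → 1 ('d')

n(n+1)/2 = 9·10/2 = 45
Σ LCP = 0 + 1 + 1 + 0 + 1 + 0 + 1 + 0 + 1 = 5
distinct = 45 − 5 = 40

40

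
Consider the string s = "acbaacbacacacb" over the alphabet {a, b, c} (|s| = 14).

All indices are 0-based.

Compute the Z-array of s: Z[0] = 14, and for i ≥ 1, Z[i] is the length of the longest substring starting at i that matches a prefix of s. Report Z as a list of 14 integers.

[14, 0, 0, 1, 4, 0, 0, 2, 0, 2, 0, 3, 0, 0]

Z[0]=14
i=1: i≥r, start 0; Z[1]=0
i=2: i≥r, start 0; Z[2]=0
i=3: i≥r, start 0; Z[3]=1 grow→box=[3,4)
i=4: i≥r, start 0; Z[4]=4 grow→box=[4,8)
i=5: min(r-i=3, Z[1]=0)=0; Z[5]=0
i=6: min(r-i=2, Z[2]=0)=0; Z[6]=0
i=7: min(r-i=1, Z[3]=1)=1; Z[7]=2 grow→box=[7,9)
i=8: min(r-i=1, Z[1]=0)=0; Z[8]=0
i=9: i≥r, start 0; Z[9]=2 grow→box=[9,11)
i=10: min(r-i=1, Z[1]=0)=0; Z[10]=0
i=11: i≥r, start 0; Z[11]=3 grow→box=[11,14)
i=12: min(r-i=2, Z[1]=0)=0; Z[12]=0
i=13: min(r-i=1, Z[2]=0)=0; Z[13]=0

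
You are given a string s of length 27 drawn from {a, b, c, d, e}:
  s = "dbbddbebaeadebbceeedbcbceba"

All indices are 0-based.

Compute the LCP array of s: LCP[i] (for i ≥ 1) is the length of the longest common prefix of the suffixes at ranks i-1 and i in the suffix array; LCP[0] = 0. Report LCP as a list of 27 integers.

[0, 1, 1, 0, 2, 1, 2, 1, 2, 3, 1, 1, 0, 1, 2, 0, 2, 2, 1, 1, 0, 1, 3, 2, 1, 1, 2]

rank→(start, suffix):
  0 → (26, 'a')
  1 → (10, 'adebbceeedbcbceba')
  2 → (8, 'aeadebbceeedbcbceba')
  3 → (25, 'ba')
  4 → (7, 'baeadebbceeedbcbceba')
  5 → (13, 'bbceeedbcbceba')
  6 → (1, 'bbddbebaeadebbceeedbcbceba')
  7 → (20, 'bcbceba')
  8 → (22, 'bceba')
  9 → (14, 'bceeedbcbceba')
  10 → (2, 'bddbebaeadebbceeedbcbceba')
  11 → (5, 'bebaeadebbceeedbcbceba')
  12 → (21, 'cbceba')
  13 → (23, 'ceba')
  14 → (15, 'ceeedbcbceba')
  15 → (0, 'dbbddbebaeadebbceeedbcbceba')
  16 → (19, 'dbcbceba')
  17 → (4, 'dbebaeadebbceeedbcbceba')
  18 → (3, 'ddbebaeadebbceeedbcbceba')
  19 → (11, 'debbceeedbcbceba')
  20 → (9, 'eadebbceeedbcbceba')
  21 → (24, 'eba')
  22 → (6, 'ebaeadebbceeedbcbceba')
  23 → (12, 'ebbceeedbcbceba')
  24 → (18, 'edbcbceba')
  25 → (17, 'eedbcbceba')
  26 → (16, 'eeedbcbceba')

SA = [26, 10, 8, 25, 7, 13, 1, 20, 22, 14, 2, 5, 21, 23, 15, 0, 19, 4, 3, 11, 9, 24, 6, 12, 18, 17, 16]
[i] adj suffixes → lcp
  [1] 26/10 → 1 ('a')
  [2] 10/8 → 1 ('a')
  [3] 8/25 → 0 ('')
  [4] 25/7 → 2 ('ba')
  [5] 7/13 → 1 ('b')
  [6] 13/1 → 2 ('bb')
  [7] 1/20 → 1 ('b')
  [8] 20/22 → 2 ('bc')
  [9] 22/14 → 3 ('bce')
  [10] 14/2 → 1 ('b')
  [11] 2/5 → 1 ('b')
  [12] 5/21 → 0 ('')
  [13] 21/23 → 1 ('c')
  [14] 23/15 → 2 ('ce')
  [15] 15/0 → 0 ('')
  [16] 0/19 → 2 ('db')
  [17] 19/4 → 2 ('db')
  [18] 4/3 → 1 ('d')
  [19] 3/11 → 1 ('d')
  [20] 11/9 → 0 ('')
  [21] 9/24 → 1 ('e')
  [22] 24/6 → 3 ('eba')
  [23] 6/12 → 2 ('eb')
  [24] 12/18 → 1 ('e')
  [25] 18/17 → 1 ('e')
  [26] 17/16 → 2 ('ee')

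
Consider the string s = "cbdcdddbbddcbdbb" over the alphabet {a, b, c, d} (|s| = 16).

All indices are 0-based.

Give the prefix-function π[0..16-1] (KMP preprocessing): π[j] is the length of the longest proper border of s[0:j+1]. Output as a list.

π[0] = 0
j=1 s[j]='b': π[1]=0 (border '')
j=2 s[j]='d': π[2]=0 (border '')
j=3 s[j]='c': π[3]=1 (border 'c')
j=4 s[j]='d': k: 1→0; π[4]=0 (border '')
j=5 s[j]='d': π[5]=0 (border '')
j=6 s[j]='d': π[6]=0 (border '')
j=7 s[j]='b': π[7]=0 (border '')
j=8 s[j]='b': π[8]=0 (border '')
j=9 s[j]='d': π[9]=0 (border '')
j=10 s[j]='d': π[10]=0 (border '')
j=11 s[j]='c': π[11]=1 (border 'c')
j=12 s[j]='b': π[12]=2 (border 'cb')
j=13 s[j]='d': π[13]=3 (border 'cbd')
j=14 s[j]='b': k: 3→0; π[14]=0 (border '')
j=15 s[j]='b': π[15]=0 (border '')

[0, 0, 0, 1, 0, 0, 0, 0, 0, 0, 0, 1, 2, 3, 0, 0]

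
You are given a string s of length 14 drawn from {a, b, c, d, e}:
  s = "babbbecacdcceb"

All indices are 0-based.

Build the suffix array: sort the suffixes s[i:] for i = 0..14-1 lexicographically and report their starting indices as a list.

rank | idx | suffix
   0 |   1 | abbbecacdcceb
   1 |   7 | acdcceb
   2 |  13 | b
   3 |   0 | babbbecacdcceb
   4 |   2 | bbbecacdcceb
   5 |   3 | bbecacdcceb
   6 |   4 | becacdcceb
   7 |   6 | cacdcceb
   8 |  10 | cceb
   9 |   8 | cdcceb
  10 |  11 | ceb
  11 |   9 | dcceb
  12 |  12 | eb
  13 |   5 | ecacdcceb

[1, 7, 13, 0, 2, 3, 4, 6, 10, 8, 11, 9, 12, 5]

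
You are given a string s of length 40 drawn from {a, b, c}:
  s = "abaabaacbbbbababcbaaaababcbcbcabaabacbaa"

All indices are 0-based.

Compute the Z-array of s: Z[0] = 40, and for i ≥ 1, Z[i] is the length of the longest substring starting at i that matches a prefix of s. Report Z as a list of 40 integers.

[40, 0, 1, 4, 0, 1, 1, 0, 0, 0, 0, 0, 3, 0, 2, 0, 0, 0, 1, 1, 1, 3, 0, 2, 0, 0, 0, 0, 0, 0, 6, 0, 1, 3, 0, 1, 0, 0, 1, 1]

Z[0]=40
i=1: i≥r, start 0; Z[1]=0
i=2: i≥r, start 0; Z[2]=1 grow→box=[2,3)
i=3: i≥r, start 0; Z[3]=4 grow→box=[3,7)
i=4: min(r-i=3, Z[1]=0)=0; Z[4]=0
i=5: min(r-i=2, Z[2]=1)=1; Z[5]=1
i=6: min(r-i=1, Z[3]=4)=1; Z[6]=1
i=7: i≥r, start 0; Z[7]=0
i=8: i≥r, start 0; Z[8]=0
i=9: i≥r, start 0; Z[9]=0
i=10: i≥r, start 0; Z[10]=0
i=11: i≥r, start 0; Z[11]=0
i=12: i≥r, start 0; Z[12]=3 grow→box=[12,15)
i=13: min(r-i=2, Z[1]=0)=0; Z[13]=0
i=14: min(r-i=1, Z[2]=1)=1; Z[14]=2 grow→box=[14,16)
i=15: min(r-i=1, Z[1]=0)=0; Z[15]=0
i=16: i≥r, start 0; Z[16]=0
i=17: i≥r, start 0; Z[17]=0
i=18: i≥r, start 0; Z[18]=1 grow→box=[18,19)
i=19: i≥r, start 0; Z[19]=1 grow→box=[19,20)
i=20: i≥r, start 0; Z[20]=1 grow→box=[20,21)
i=21: i≥r, start 0; Z[21]=3 grow→box=[21,24)
i=22: min(r-i=2, Z[1]=0)=0; Z[22]=0
i=23: min(r-i=1, Z[2]=1)=1; Z[23]=2 grow→box=[23,25)
i=24: min(r-i=1, Z[1]=0)=0; Z[24]=0
i=25: i≥r, start 0; Z[25]=0
i=26: i≥r, start 0; Z[26]=0
i=27: i≥r, start 0; Z[27]=0
i=28: i≥r, start 0; Z[28]=0
i=29: i≥r, start 0; Z[29]=0
i=30: i≥r, start 0; Z[30]=6 grow→box=[30,36)
i=31: min(r-i=5, Z[1]=0)=0; Z[31]=0
i=32: min(r-i=4, Z[2]=1)=1; Z[32]=1
i=33: min(r-i=3, Z[3]=4)=3; Z[33]=3
i=34: min(r-i=2, Z[4]=0)=0; Z[34]=0
i=35: min(r-i=1, Z[5]=1)=1; Z[35]=1
i=36: i≥r, start 0; Z[36]=0
i=37: i≥r, start 0; Z[37]=0
i=38: i≥r, start 0; Z[38]=1 grow→box=[38,39)
i=39: i≥r, start 0; Z[39]=1 grow→box=[39,40)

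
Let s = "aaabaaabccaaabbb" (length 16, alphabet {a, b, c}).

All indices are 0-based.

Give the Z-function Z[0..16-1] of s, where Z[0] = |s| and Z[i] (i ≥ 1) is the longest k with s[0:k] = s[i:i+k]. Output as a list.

Z[0]=16
i=1: fresh scan; Z[1]=2 extend→box=[1,3)
i=2: min(r-i=1, Z[1]=2)=1; Z[2]=1
i=3: fresh scan; Z[3]=0
i=4: fresh scan; Z[4]=4 extend→box=[4,8)
i=5: min(r-i=3, Z[1]=2)=2; Z[5]=2
i=6: min(r-i=2, Z[2]=1)=1; Z[6]=1
i=7: min(r-i=1, Z[3]=0)=0; Z[7]=0
i=8: fresh scan; Z[8]=0
i=9: fresh scan; Z[9]=0
i=10: fresh scan; Z[10]=4 extend→box=[10,14)
i=11: min(r-i=3, Z[1]=2)=2; Z[11]=2
i=12: min(r-i=2, Z[2]=1)=1; Z[12]=1
i=13: min(r-i=1, Z[3]=0)=0; Z[13]=0
i=14: fresh scan; Z[14]=0
i=15: fresh scan; Z[15]=0

[16, 2, 1, 0, 4, 2, 1, 0, 0, 0, 4, 2, 1, 0, 0, 0]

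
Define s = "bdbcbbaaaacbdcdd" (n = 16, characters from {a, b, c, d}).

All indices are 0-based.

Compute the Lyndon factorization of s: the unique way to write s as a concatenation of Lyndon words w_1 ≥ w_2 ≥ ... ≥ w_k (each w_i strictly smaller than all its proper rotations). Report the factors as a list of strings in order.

["bd", "bc", "b", "b", "aaaacbdcdd"]

emit factor 1: 'bd' (i=0, period=2)
emit factor 2: 'bc' (i=2, period=2)
emit factor 3: 'b' (i=4, period=1)
emit factor 4: 'b' (i=5, period=1)
emit factor 5: 'aaaacbdcdd' (i=6, period=10)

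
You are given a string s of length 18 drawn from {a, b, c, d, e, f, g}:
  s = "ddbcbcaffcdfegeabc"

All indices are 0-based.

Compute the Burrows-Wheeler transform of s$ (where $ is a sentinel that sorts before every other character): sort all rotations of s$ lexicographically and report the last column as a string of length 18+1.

rank  rotation             last
    0  $ddbcbcaffcdfegeabc  c
    1  abc$ddbcbcaffcdfege  e
    2  affcdfegeabc$ddbcbc  c
    3  bc$ddbcbcaffcdfegea  a
    4  bcaffcdfegeabc$ddbc  c
    5  bcbcaffcdfegeabc$dd  d
    6  c$ddbcbcaffcdfegeab  b
    7  caffcdfegeabc$ddbcb  b
    8  cbcaffcdfegeabc$ddb  b
    9  cdfegeabc$ddbcbcaff  f
   10  dbcbcaffcdfegeabc$d  d
   11  ddbcbcaffcdfegeabc$  $
   12  dfegeabc$ddbcbcaffc  c
   13  eabc$ddbcbcaffcdfeg  g
   14  egeabc$ddbcbcaffcdf  f
   15  fcdfegeabc$ddbcbcaf  f
   16  fegeabc$ddbcbcaffcd  d
   17  ffcdfegeabc$ddbcbca  a
   18  geabc$ddbcbcaffcdfe  e

cecacdbbbfd$cgffdae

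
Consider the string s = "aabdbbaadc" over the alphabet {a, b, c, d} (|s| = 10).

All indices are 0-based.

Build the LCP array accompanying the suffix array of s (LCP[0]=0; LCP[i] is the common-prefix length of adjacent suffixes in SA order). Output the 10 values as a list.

[0, 2, 1, 1, 0, 1, 1, 0, 0, 1]

rank→(start, suffix):
  0 → (0, 'aabdbbaadc')
  1 → (6, 'aadc')
  2 → (1, 'abdbbaadc')
  3 → (7, 'adc')
  4 → (5, 'baadc')
  5 → (4, 'bbaadc')
  6 → (2, 'bdbbaadc')
  7 → (9, 'c')
  8 → (3, 'dbbaadc')
  9 → (8, 'dc')

SA = [0, 6, 1, 7, 5, 4, 2, 9, 3, 8]
i: (SA[i-1],SA[i]) lcp shared
  1: (0,6) 2 'aa'
  2: (6,1) 1 'a'
  3: (1,7) 1 'a'
  4: (7,5) 0 ''
  5: (5,4) 1 'b'
  6: (4,2) 1 'b'
  7: (2,9) 0 ''
  8: (9,3) 0 ''
  9: (3,8) 1 'd'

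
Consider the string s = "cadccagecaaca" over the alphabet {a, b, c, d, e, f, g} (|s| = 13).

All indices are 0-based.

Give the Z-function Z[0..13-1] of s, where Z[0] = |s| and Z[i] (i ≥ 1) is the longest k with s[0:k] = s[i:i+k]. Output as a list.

[13, 0, 0, 1, 2, 0, 0, 0, 2, 0, 0, 2, 0]

Z[0]=13
i=1: fresh scan; Z[1]=0
i=2: fresh scan; Z[2]=0
i=3: fresh scan; Z[3]=1 extend→box=[3,4)
i=4: fresh scan; Z[4]=2 extend→box=[4,6)
i=5: min(r-i=1, Z[1]=0)=0; Z[5]=0
i=6: fresh scan; Z[6]=0
i=7: fresh scan; Z[7]=0
i=8: fresh scan; Z[8]=2 extend→box=[8,10)
i=9: min(r-i=1, Z[1]=0)=0; Z[9]=0
i=10: fresh scan; Z[10]=0
i=11: fresh scan; Z[11]=2 extend→box=[11,13)
i=12: min(r-i=1, Z[1]=0)=0; Z[12]=0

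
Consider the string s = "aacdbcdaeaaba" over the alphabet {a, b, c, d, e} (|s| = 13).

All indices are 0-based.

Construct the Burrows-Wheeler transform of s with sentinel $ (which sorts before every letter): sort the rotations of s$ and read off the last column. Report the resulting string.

rank  rotation        last
    0  $aacdbcdaeaaba  a
    1  a$aacdbcdaeaab  b
    2  aaba$aacdbcdae  e
    3  aacdbcdaeaaba$  $
    4  aba$aacdbcdaea  a
    5  acdbcdaeaaba$a  a
    6  aeaaba$aacdbcd  d
    7  ba$aacdbcdaeaa  a
    8  bcdaeaaba$aacd  d
    9  cdaeaaba$aacdb  b
   10  cdbcdaeaaba$aa  a
   11  daeaaba$aacdbc  c
   12  dbcdaeaaba$aac  c
   13  eaaba$aacdbcda  a

abe$aadadbacca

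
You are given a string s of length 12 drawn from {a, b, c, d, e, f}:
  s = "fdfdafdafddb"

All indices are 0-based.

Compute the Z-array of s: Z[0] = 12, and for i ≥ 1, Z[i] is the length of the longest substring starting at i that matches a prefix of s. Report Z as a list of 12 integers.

Z[0]=12
i=1: fresh scan; Z[1]=0
i=2: fresh scan; Z[2]=2 grow→box=[2,4)
i=3: min(r-i=1, Z[1]=0)=0; Z[3]=0
i=4: fresh scan; Z[4]=0
i=5: fresh scan; Z[5]=2 grow→box=[5,7)
i=6: min(r-i=1, Z[1]=0)=0; Z[6]=0
i=7: fresh scan; Z[7]=0
i=8: fresh scan; Z[8]=2 grow→box=[8,10)
i=9: min(r-i=1, Z[1]=0)=0; Z[9]=0
i=10: fresh scan; Z[10]=0
i=11: fresh scan; Z[11]=0

[12, 0, 2, 0, 0, 2, 0, 0, 2, 0, 0, 0]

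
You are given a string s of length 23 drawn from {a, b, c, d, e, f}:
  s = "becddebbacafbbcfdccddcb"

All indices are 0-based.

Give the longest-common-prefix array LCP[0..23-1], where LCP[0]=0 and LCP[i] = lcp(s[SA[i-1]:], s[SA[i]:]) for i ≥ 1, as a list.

[0, 1, 0, 1, 1, 2, 1, 1, 0, 1, 1, 1, 3, 1, 0, 2, 1, 2, 1, 0, 1, 0, 1]

sorted suffixes:
  #0 SA[0]=8  'acafbbcfdccddcb'
  #1 SA[1]=10  'afbbcfdccddcb'
  #2 SA[2]=22  'b'
  #3 SA[3]=7  'bacafbbcfdccddcb'
  #4 SA[4]=6  'bbacafbbcfdccddcb'
  #5 SA[5]=12  'bbcfdccddcb'
  #6 SA[6]=13  'bcfdccddcb'
  #7 SA[7]=0  'becddebbacafbbcfdccddcb'
  #8 SA[8]=9  'cafbbcfdccddcb'
  #9 SA[9]=21  'cb'
  #10 SA[10]=17  'ccddcb'
  #11 SA[11]=18  'cddcb'
  #12 SA[12]=2  'cddebbacafbbcfdccddcb'
  #13 SA[13]=14  'cfdccddcb'
  #14 SA[14]=20  'dcb'
  #15 SA[15]=16  'dccddcb'
  #16 SA[16]=19  'ddcb'
  #17 SA[17]=3  'ddebbacafbbcfdccddcb'
  #18 SA[18]=4  'debbacafbbcfdccddcb'
  #19 SA[19]=5  'ebbacafbbcfdccddcb'
  #20 SA[20]=1  'ecddebbacafbbcfdccddcb'
  #21 SA[21]=11  'fbbcfdccddcb'
  #22 SA[22]=15  'fdccddcb'

SA = [8, 10, 22, 7, 6, 12, 13, 0, 9, 21, 17, 18, 2, 14, 20, 16, 19, 3, 4, 5, 1, 11, 15]
rank  pair      lcp
   1  s[8:],s[10:]  1  'a'
   2  s[10:],s[22:]  0  ''
   3  s[22:],s[7:]  1  'b'
   4  s[7:],s[6:]  1  'b'
   5  s[6:],s[12:]  2  'bb'
   6  s[12:],s[13:]  1  'b'
   7  s[13:],s[0:]  1  'b'
   8  s[0:],s[9:]  0  ''
   9  s[9:],s[21:]  1  'c'
  10  s[21:],s[17:]  1  'c'
  11  s[17:],s[18:]  1  'c'
  12  s[18:],s[2:]  3  'cdd'
  13  s[2:],s[14:]  1  'c'
  14  s[14:],s[20:]  0  ''
  15  s[20:],s[16:]  2  'dc'
  16  s[16:],s[19:]  1  'd'
  17  s[19:],s[3:]  2  'dd'
  18  s[3:],s[4:]  1  'd'
  19  s[4:],s[5:]  0  ''
  20  s[5:],s[1:]  1  'e'
  21  s[1:],s[11:]  0  ''
  22  s[11:],s[15:]  1  'f'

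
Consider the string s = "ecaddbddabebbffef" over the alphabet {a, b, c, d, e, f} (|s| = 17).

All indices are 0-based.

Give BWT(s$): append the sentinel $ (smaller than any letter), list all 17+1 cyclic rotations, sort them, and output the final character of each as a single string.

rank  rotation            last
    0  $ecaddbddabebbffef  f
    1  abebbffef$ecaddbdd  d
    2  addbddabebbffef$ec  c
    3  bbffef$ecaddbddabe  e
    4  bddabebbffef$ecadd  d
    5  bebbffef$ecaddbdda  a
    6  bffef$ecaddbddabeb  b
    7  caddbddabebbffef$e  e
    8  dabebbffef$ecaddbd  d
    9  dbddabebbffef$ecad  d
   10  ddabebbffef$ecaddb  b
   11  ddbddabebbffef$eca  a
   12  ebbffef$ecaddbddab  b
   13  ecaddbddabebbffef$  $
   14  ef$ecaddbddabebbff  f
   15  f$ecaddbddabebbffe  e
   16  fef$ecaddbddabebbf  f
   17  ffef$ecaddbddabebb  b

fdcedabeddbab$fefb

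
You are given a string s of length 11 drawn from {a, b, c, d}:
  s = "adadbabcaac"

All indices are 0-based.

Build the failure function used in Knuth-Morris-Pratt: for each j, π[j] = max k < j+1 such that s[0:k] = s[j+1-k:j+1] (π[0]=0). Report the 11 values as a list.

π[0] = 0
j=1 s[j]='d': π[1]=0 (border '')
j=2 s[j]='a': π[2]=1 (border 'a')
j=3 s[j]='d': π[3]=2 (border 'ad')
j=4 s[j]='b': k: 2→0; π[4]=0 (border '')
j=5 s[j]='a': π[5]=1 (border 'a')
j=6 s[j]='b': k: 1→0; π[6]=0 (border '')
j=7 s[j]='c': π[7]=0 (border '')
j=8 s[j]='a': π[8]=1 (border 'a')
j=9 s[j]='a': k: 1→0; π[9]=1 (border 'a')
j=10 s[j]='c': k: 1→0; π[10]=0 (border '')

[0, 0, 1, 2, 0, 1, 0, 0, 1, 1, 0]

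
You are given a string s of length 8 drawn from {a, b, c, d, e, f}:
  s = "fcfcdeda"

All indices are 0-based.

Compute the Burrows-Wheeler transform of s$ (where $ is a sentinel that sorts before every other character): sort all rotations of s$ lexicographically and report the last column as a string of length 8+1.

rank  rotation   last
    0  $fcfcdeda  a
    1  a$fcfcded  d
    2  cdeda$fcf  f
    3  cfcdeda$f  f
    4  da$fcfcde  e
    5  deda$fcfc  c
    6  eda$fcfcd  d
    7  fcdeda$fc  c
    8  fcfcdeda$  $

adffecdc$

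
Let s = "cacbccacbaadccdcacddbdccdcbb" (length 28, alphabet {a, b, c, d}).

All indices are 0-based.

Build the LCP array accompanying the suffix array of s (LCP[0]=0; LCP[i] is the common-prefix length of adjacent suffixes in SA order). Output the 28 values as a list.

[0, 1, 3, 2, 1, 0, 1, 1, 1, 1, 0, 4, 3, 1, 2, 2, 1, 2, 4, 1, 3, 2, 0, 1, 2, 2, 5, 1]

rank→(start, suffix):
  0 → (9, 'aadccdcacddbdccdcbb')
  1 → (6, 'acbaadccdcacddbdccdcbb')
  2 → (1, 'acbccacbaadccdcacddbdccdcbb')
  3 → (16, 'acddbdccdcbb')
  4 → (10, 'adccdcacddbdccdcbb')
  5 → (27, 'b')
  6 → (8, 'baadccdcacddbdccdcbb')
  7 → (26, 'bb')
  8 → (3, 'bccacbaadccdcacddbdccdcbb')
  9 → (20, 'bdccdcbb')
  10 → (5, 'cacbaadccdcacddbdccdcbb')
  11 → (0, 'cacbccacbaadccdcacddbdccdcbb')
  12 → (15, 'cacddbdccdcbb')
  13 → (7, 'cbaadccdcacddbdccdcbb')
  14 → (25, 'cbb')
  15 → (2, 'cbccacbaadccdcacddbdccdcbb')
  16 → (4, 'ccacbaadccdcacddbdccdcbb')
  17 → (12, 'ccdcacddbdccdcbb')
  18 → (22, 'ccdcbb')
  19 → (13, 'cdcacddbdccdcbb')
  20 → (23, 'cdcbb')
  21 → (17, 'cddbdccdcbb')
  22 → (19, 'dbdccdcbb')
  23 → (14, 'dcacddbdccdcbb')
  24 → (24, 'dcbb')
  25 → (11, 'dccdcacddbdccdcbb')
  26 → (21, 'dccdcbb')
  27 → (18, 'ddbdccdcbb')

SA = [9, 6, 1, 16, 10, 27, 8, 26, 3, 20, 5, 0, 15, 7, 25, 2, 4, 12, 22, 13, 23, 17, 19, 14, 24, 11, 21, 18]
i: (SA[i-1],SA[i]) lcp shared
  1: (9,6) 1 'a'
  2: (6,1) 3 'acb'
  3: (1,16) 2 'ac'
  4: (16,10) 1 'a'
  5: (10,27) 0 ''
  6: (27,8) 1 'b'
  7: (8,26) 1 'b'
  8: (26,3) 1 'b'
  9: (3,20) 1 'b'
  10: (20,5) 0 ''
  11: (5,0) 4 'cacb'
  12: (0,15) 3 'cac'
  13: (15,7) 1 'c'
  14: (7,25) 2 'cb'
  15: (25,2) 2 'cb'
  16: (2,4) 1 'c'
  17: (4,12) 2 'cc'
  18: (12,22) 4 'ccdc'
  19: (22,13) 1 'c'
  20: (13,23) 3 'cdc'
  21: (23,17) 2 'cd'
  22: (17,19) 0 ''
  23: (19,14) 1 'd'
  24: (14,24) 2 'dc'
  25: (24,11) 2 'dc'
  26: (11,21) 5 'dccdc'
  27: (21,18) 1 'd'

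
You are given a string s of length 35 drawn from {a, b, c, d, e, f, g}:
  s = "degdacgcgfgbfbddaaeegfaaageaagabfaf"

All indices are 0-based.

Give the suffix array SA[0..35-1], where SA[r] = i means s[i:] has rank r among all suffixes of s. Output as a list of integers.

[22, 16, 27, 23, 30, 4, 17, 33, 28, 24, 13, 31, 11, 5, 7, 15, 3, 14, 0, 26, 18, 1, 19, 34, 21, 32, 12, 9, 29, 10, 6, 2, 25, 20, 8]

sorted suffixes:
  #0 SA[0]=22  'aaageaagabfaf'
  #1 SA[1]=16  'aaeegfaaageaagabfaf'
  #2 SA[2]=27  'aagabfaf'
  #3 SA[3]=23  'aageaagabfaf'
  #4 SA[4]=30  'abfaf'
  #5 SA[5]=4  'acgcgfgbfbddaaeegfaaageaagabfaf'
  #6 SA[6]=17  'aeegfaaageaagabfaf'
  #7 SA[7]=33  'af'
  #8 SA[8]=28  'agabfaf'
  #9 SA[9]=24  'ageaagabfaf'
  #10 SA[10]=13  'bddaaeegfaaageaagabfaf'
  #11 SA[11]=31  'bfaf'
  #12 SA[12]=11  'bfbddaaeegfaaageaagabfaf'
  #13 SA[13]=5  'cgcgfgbfbddaaeegfaaageaagabfaf'
  #14 SA[14]=7  'cgfgbfbddaaeegfaaageaagabfaf'
  #15 SA[15]=15  'daaeegfaaageaagabfaf'
  #16 SA[16]=3  'dacgcgfgbfbddaaeegfaaageaagabfaf'
  #17 SA[17]=14  'ddaaeegfaaageaagabfaf'
  #18 SA[18]=0  'degdacgcgfgbfbddaaeegfaaageaagabfaf'
  #19 SA[19]=26  'eaagabfaf'
  #20 SA[20]=18  'eegfaaageaagabfaf'
  #21 SA[21]=1  'egdacgcgfgbfbddaaeegfaaageaagabfaf'
  #22 SA[22]=19  'egfaaageaagabfaf'
  #23 SA[23]=34  'f'
  #24 SA[24]=21  'faaageaagabfaf'
  #25 SA[25]=32  'faf'
  #26 SA[26]=12  'fbddaaeegfaaageaagabfaf'
  #27 SA[27]=9  'fgbfbddaaeegfaaageaagabfaf'
  #28 SA[28]=29  'gabfaf'
  #29 SA[29]=10  'gbfbddaaeegfaaageaagabfaf'
  #30 SA[30]=6  'gcgfgbfbddaaeegfaaageaagabfaf'
  #31 SA[31]=2  'gdacgcgfgbfbddaaeegfaaageaagabfaf'
  #32 SA[32]=25  'geaagabfaf'
  #33 SA[33]=20  'gfaaageaagabfaf'
  #34 SA[34]=8  'gfgbfbddaaeegfaaageaagabfaf'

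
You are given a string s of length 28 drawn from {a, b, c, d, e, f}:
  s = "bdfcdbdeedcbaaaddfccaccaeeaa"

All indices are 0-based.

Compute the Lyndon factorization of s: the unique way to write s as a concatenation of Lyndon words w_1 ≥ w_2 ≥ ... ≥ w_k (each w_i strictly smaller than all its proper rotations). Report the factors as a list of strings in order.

["bdfcd", "bdeedc", "b", "aaaddfccaccaee", "a", "a"]

emit factor 1: 'bdfcd' (i=0, period=5)
emit factor 2: 'bdeedc' (i=5, period=6)
emit factor 3: 'b' (i=11, period=1)
emit factor 4: 'aaaddfccaccaee' (i=12, period=14)
emit factor 5: 'a' (i=26, period=1)
emit factor 6: 'a' (i=27, period=1)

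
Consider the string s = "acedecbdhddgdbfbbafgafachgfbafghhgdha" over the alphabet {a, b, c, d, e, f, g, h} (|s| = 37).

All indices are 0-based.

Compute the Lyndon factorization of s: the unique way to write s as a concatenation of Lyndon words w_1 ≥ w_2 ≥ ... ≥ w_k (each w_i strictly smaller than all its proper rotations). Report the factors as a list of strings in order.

["acedecbdhddgdbfbbafgafachgfbafghhgdh", "a"]

emit factor 1: 'acedecbdhddgdbfbbafgafachgfbafghhgdh' (i=0, period=36)
emit factor 2: 'a' (i=36, period=1)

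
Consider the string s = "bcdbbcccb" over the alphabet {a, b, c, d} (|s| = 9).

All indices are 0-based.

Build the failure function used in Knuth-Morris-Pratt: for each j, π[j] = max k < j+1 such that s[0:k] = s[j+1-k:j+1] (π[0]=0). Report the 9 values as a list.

π[0] = 0
j=1 s[j]='c': π[1]=0 (border '')
j=2 s[j]='d': π[2]=0 (border '')
j=3 s[j]='b': π[3]=1 (border 'b')
j=4 s[j]='b': k: 1→0; π[4]=1 (border 'b')
j=5 s[j]='c': π[5]=2 (border 'bc')
j=6 s[j]='c': k: 2→0; π[6]=0 (border '')
j=7 s[j]='c': π[7]=0 (border '')
j=8 s[j]='b': π[8]=1 (border 'b')

[0, 0, 0, 1, 1, 2, 0, 0, 1]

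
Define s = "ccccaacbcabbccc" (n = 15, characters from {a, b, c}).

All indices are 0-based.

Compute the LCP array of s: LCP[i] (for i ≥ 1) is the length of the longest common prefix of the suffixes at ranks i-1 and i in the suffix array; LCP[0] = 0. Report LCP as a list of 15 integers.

[0, 1, 1, 0, 1, 2, 0, 1, 2, 1, 1, 2, 2, 3, 3]

sorted suffixes:
  #0 SA[0]=4  'aacbcabbccc'
  #1 SA[1]=9  'abbccc'
  #2 SA[2]=5  'acbcabbccc'
  #3 SA[3]=10  'bbccc'
  #4 SA[4]=7  'bcabbccc'
  #5 SA[5]=11  'bccc'
  #6 SA[6]=14  'c'
  #7 SA[7]=3  'caacbcabbccc'
  #8 SA[8]=8  'cabbccc'
  #9 SA[9]=6  'cbcabbccc'
  #10 SA[10]=13  'cc'
  #11 SA[11]=2  'ccaacbcabbccc'
  #12 SA[12]=12  'ccc'
  #13 SA[13]=1  'cccaacbcabbccc'
  #14 SA[14]=0  'ccccaacbcabbccc'

SA = [4, 9, 5, 10, 7, 11, 14, 3, 8, 6, 13, 2, 12, 1, 0]
[i] adj suffixes → lcp
  [1] 4/9 → 1 ('a')
  [2] 9/5 → 1 ('a')
  [3] 5/10 → 0 ('')
  [4] 10/7 → 1 ('b')
  [5] 7/11 → 2 ('bc')
  [6] 11/14 → 0 ('')
  [7] 14/3 → 1 ('c')
  [8] 3/8 → 2 ('ca')
  [9] 8/6 → 1 ('c')
  [10] 6/13 → 1 ('c')
  [11] 13/2 → 2 ('cc')
  [12] 2/12 → 2 ('cc')
  [13] 12/1 → 3 ('ccc')
  [14] 1/0 → 3 ('ccc')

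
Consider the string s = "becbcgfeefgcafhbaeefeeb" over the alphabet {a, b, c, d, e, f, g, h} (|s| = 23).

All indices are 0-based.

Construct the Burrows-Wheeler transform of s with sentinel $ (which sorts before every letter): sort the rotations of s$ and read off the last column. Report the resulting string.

bbcehc$gebebfafeeegeafcf

rank  rotation                  last
    0  $becbcgfeefgcafhbaeefeeb  b
    1  aeefeeb$becbcgfeefgcafhb  b
    2  afhbaeefeeb$becbcgfeefgc  c
    3  b$becbcgfeefgcafhbaeefee  e
    4  baeefeeb$becbcgfeefgcafh  h
    5  bcgfeefgcafhbaeefeeb$bec  c
    6  becbcgfeefgcafhbaeefeeb$  $
    7  cafhbaeefeeb$becbcgfeefg  g
    8  cbcgfeefgcafhbaeefeeb$be  e
    9  cgfeefgcafhbaeefeeb$becb  b
   10  eb$becbcgfeefgcafhbaeefe  e
   11  ecbcgfeefgcafhbaeefeeb$b  b
   12  eeb$becbcgfeefgcafhbaeef  f
   13  eefeeb$becbcgfeefgcafhba  a
   14  eefgcafhbaeefeeb$becbcgf  f
   15  efeeb$becbcgfeefgcafhbae  e
   16  efgcafhbaeefeeb$becbcgfe  e
   17  feeb$becbcgfeefgcafhbaee  e
   18  feefgcafhbaeefeeb$becbcg  g
   19  fgcafhbaeefeeb$becbcgfee  e
   20  fhbaeefeeb$becbcgfeefgca  a
   21  gcafhbaeefeeb$becbcgfeef  f
   22  gfeefgcafhbaeefeeb$becbc  c
   23  hbaeefeeb$becbcgfeefgcaf  f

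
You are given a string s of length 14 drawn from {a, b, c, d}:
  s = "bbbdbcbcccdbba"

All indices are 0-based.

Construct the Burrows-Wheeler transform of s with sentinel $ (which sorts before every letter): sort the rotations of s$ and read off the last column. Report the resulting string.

rank  rotation         last
    0  $bbbdbcbcccdbba  a
    1  a$bbbdbcbcccdbb  b
    2  ba$bbbdbcbcccdb  b
    3  bba$bbbdbcbcccd  d
    4  bbbdbcbcccdbba$  $
    5  bbdbcbcccdbba$b  b
    6  bcbcccdbba$bbbd  d
    7  bcccdbba$bbbdbc  c
    8  bdbcbcccdbba$bb  b
    9  cbcccdbba$bbbdb  b
   10  cccdbba$bbbdbcb  b
   11  ccdbba$bbbdbcbc  c
   12  cdbba$bbbdbcbcc  c
   13  dbba$bbbdbcbccc  c
   14  dbcbcccdbba$bbb  b

abbd$bdcbbbcccb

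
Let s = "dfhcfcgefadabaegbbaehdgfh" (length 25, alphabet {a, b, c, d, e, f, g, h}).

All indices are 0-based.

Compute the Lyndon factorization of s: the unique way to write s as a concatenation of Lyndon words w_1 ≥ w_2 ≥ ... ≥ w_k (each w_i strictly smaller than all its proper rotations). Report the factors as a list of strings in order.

emit factor 1: 'dfh' (i=0, period=3)
emit factor 2: 'cfcgef' (i=3, period=6)
emit factor 3: 'ad' (i=9, period=2)
emit factor 4: 'abaegbbaehdgfh' (i=11, period=14)

["dfh", "cfcgef", "ad", "abaegbbaehdgfh"]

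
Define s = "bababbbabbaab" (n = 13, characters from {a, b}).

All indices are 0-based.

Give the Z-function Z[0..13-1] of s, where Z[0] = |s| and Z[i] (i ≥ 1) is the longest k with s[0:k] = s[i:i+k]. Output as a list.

Z[0]=13
i=1: i≥r, start 0; Z[1]=0
i=2: i≥r, start 0; Z[2]=3 scan→box=[2,5)
i=3: min(r-i=2, Z[1]=0)=0; Z[3]=0
i=4: min(r-i=1, Z[2]=3)=1; Z[4]=1
i=5: i≥r, start 0; Z[5]=1 scan→box=[5,6)
i=6: i≥r, start 0; Z[6]=3 scan→box=[6,9)
i=7: min(r-i=2, Z[1]=0)=0; Z[7]=0
i=8: min(r-i=1, Z[2]=3)=1; Z[8]=1
i=9: i≥r, start 0; Z[9]=2 scan→box=[9,11)
i=10: min(r-i=1, Z[1]=0)=0; Z[10]=0
i=11: i≥r, start 0; Z[11]=0
i=12: i≥r, start 0; Z[12]=1 scan→box=[12,13)

[13, 0, 3, 0, 1, 1, 3, 0, 1, 2, 0, 0, 1]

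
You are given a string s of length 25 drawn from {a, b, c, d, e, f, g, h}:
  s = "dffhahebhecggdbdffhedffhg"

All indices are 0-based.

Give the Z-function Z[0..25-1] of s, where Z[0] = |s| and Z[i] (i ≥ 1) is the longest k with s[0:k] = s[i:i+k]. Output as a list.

Z[0]=25
i=1: outside box; Z[1]=0
i=2: outside box; Z[2]=0
i=3: outside box; Z[3]=0
i=4: outside box; Z[4]=0
i=5: outside box; Z[5]=0
i=6: outside box; Z[6]=0
i=7: outside box; Z[7]=0
i=8: outside box; Z[8]=0
i=9: outside box; Z[9]=0
i=10: outside box; Z[10]=0
i=11: outside box; Z[11]=0
i=12: outside box; Z[12]=0
i=13: outside box; Z[13]=1 grow→box=[13,14)
i=14: outside box; Z[14]=0
i=15: outside box; Z[15]=4 grow→box=[15,19)
i=16: min(r-i=3, Z[1]=0)=0; Z[16]=0
i=17: min(r-i=2, Z[2]=0)=0; Z[17]=0
i=18: min(r-i=1, Z[3]=0)=0; Z[18]=0
i=19: outside box; Z[19]=0
i=20: outside box; Z[20]=4 grow→box=[20,24)
i=21: min(r-i=3, Z[1]=0)=0; Z[21]=0
i=22: min(r-i=2, Z[2]=0)=0; Z[22]=0
i=23: min(r-i=1, Z[3]=0)=0; Z[23]=0
i=24: outside box; Z[24]=0

[25, 0, 0, 0, 0, 0, 0, 0, 0, 0, 0, 0, 0, 1, 0, 4, 0, 0, 0, 0, 4, 0, 0, 0, 0]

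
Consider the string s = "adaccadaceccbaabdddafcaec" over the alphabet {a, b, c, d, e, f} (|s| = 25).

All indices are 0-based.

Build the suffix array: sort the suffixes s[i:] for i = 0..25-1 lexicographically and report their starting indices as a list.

[13, 14, 2, 7, 0, 5, 22, 19, 12, 15, 24, 4, 21, 11, 3, 10, 8, 1, 6, 18, 17, 16, 23, 9, 20]

rank | idx | suffix
   0 |  13 | aabdddafcaec
   1 |  14 | abdddafcaec
   2 |   2 | accadaceccbaabdddafcaec
   3 |   7 | aceccbaabdddafcaec
   4 |   0 | adaccadaceccbaabdddafcaec
   5 |   5 | adaceccbaabdddafcaec
   6 |  22 | aec
   7 |  19 | afcaec
   8 |  12 | baabdddafcaec
   9 |  15 | bdddafcaec
  10 |  24 | c
  11 |   4 | cadaceccbaabdddafcaec
  12 |  21 | caec
  13 |  11 | cbaabdddafcaec
  14 |   3 | ccadaceccbaabdddafcaec
  15 |  10 | ccbaabdddafcaec
  16 |   8 | ceccbaabdddafcaec
  17 |   1 | daccadaceccbaabdddafcaec
  18 |   6 | daceccbaabdddafcaec
  19 |  18 | dafcaec
  20 |  17 | ddafcaec
  21 |  16 | dddafcaec
  22 |  23 | ec
  23 |   9 | eccbaabdddafcaec
  24 |  20 | fcaec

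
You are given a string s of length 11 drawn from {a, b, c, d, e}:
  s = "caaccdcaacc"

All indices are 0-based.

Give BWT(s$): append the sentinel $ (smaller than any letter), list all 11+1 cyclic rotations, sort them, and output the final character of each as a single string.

rank  rotation      last
    0  $caaccdcaacc  c
    1  aacc$caaccdc  c
    2  aaccdcaacc$c  c
    3  acc$caaccdca  a
    4  accdcaacc$ca  a
    5  c$caaccdcaac  c
    6  caacc$caaccd  d
    7  caaccdcaacc$  $
    8  cc$caaccdcaa  a
    9  ccdcaacc$caa  a
   10  cdcaacc$caac  c
   11  dcaacc$caacc  c

cccaacd$aacc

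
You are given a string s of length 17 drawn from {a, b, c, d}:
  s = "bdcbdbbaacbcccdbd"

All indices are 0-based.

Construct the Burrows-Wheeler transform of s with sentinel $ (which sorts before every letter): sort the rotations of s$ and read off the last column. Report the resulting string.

dbabdcdc$adbccbbcb

rank  rotation            last
    0  $bdcbdbbaacbcccdbd  d
    1  aacbcccdbd$bdcbdbb  b
    2  acbcccdbd$bdcbdbba  a
    3  baacbcccdbd$bdcbdb  b
    4  bbaacbcccdbd$bdcbd  d
    5  bcccdbd$bdcbdbbaac  c
    6  bd$bdcbdbbaacbcccd  d
    7  bdbbaacbcccdbd$bdc  c
    8  bdcbdbbaacbcccdbd$  $
    9  cbcccdbd$bdcbdbbaa  a
   10  cbdbbaacbcccdbd$bd  d
   11  cccdbd$bdcbdbbaacb  b
   12  ccdbd$bdcbdbbaacbc  c
   13  cdbd$bdcbdbbaacbcc  c
   14  d$bdcbdbbaacbcccdb  b
   15  dbbaacbcccdbd$bdcb  b
   16  dbd$bdcbdbbaacbccc  c
   17  dcbdbbaacbcccdbd$b  b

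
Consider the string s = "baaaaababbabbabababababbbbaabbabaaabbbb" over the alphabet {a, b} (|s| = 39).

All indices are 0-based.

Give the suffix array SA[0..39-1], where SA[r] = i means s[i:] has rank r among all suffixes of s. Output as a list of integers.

[1, 2, 3, 32, 4, 26, 33, 30, 13, 15, 17, 5, 19, 27, 10, 7, 34, 21, 38, 0, 31, 25, 29, 12, 14, 16, 18, 9, 6, 20, 37, 24, 28, 11, 8, 36, 23, 35, 22]

rank | idx | suffix
   0 |   1 | aaaaababbabbabababababbbbaabbabaaabbbb
   1 |   2 | aaaababbabbabababababbbbaabbabaaabbbb
   2 |   3 | aaababbabbabababababbbbaabbabaaabbbb
   3 |  32 | aaabbbb
   4 |   4 | aababbabbabababababbbbaabbabaaabbbb
   5 |  26 | aabbabaaabbbb
   6 |  33 | aabbbb
   7 |  30 | abaaabbbb
   8 |  13 | abababababbbbaabbabaaabbbb
   9 |  15 | ababababbbbaabbabaaabbbb
  10 |  17 | abababbbbaabbabaaabbbb
  11 |   5 | ababbabbabababababbbbaabbabaaabbbb
  12 |  19 | ababbbbaabbabaaabbbb
  13 |  27 | abbabaaabbbb
  14 |  10 | abbabababababbbbaabbabaaabbbb
  15 |   7 | abbabbabababababbbbaabbabaaabbbb
  16 |  34 | abbbb
  17 |  21 | abbbbaabbabaaabbbb
  18 |  38 | b
  19 |   0 | baaaaababbabbabababababbbbaabbabaaabbbb
  20 |  31 | baaabbbb
  21 |  25 | baabbabaaabbbb
  22 |  29 | babaaabbbb
  23 |  12 | babababababbbbaabbabaaabbbb
  24 |  14 | bababababbbbaabbabaaabbbb
  25 |  16 | babababbbbaabbabaaabbbb
  26 |  18 | bababbbbaabbabaaabbbb
  27 |   9 | babbabababababbbbaabbabaaabbbb
  28 |   6 | babbabbabababababbbbaabbabaaabbbb
  29 |  20 | babbbbaabbabaaabbbb
  30 |  37 | bb
  31 |  24 | bbaabbabaaabbbb
  32 |  28 | bbabaaabbbb
  33 |  11 | bbabababababbbbaabbabaaabbbb
  34 |   8 | bbabbabababababbbbaabbabaaabbbb
  35 |  36 | bbb
  36 |  23 | bbbaabbabaaabbbb
  37 |  35 | bbbb
  38 |  22 | bbbbaabbabaaabbbb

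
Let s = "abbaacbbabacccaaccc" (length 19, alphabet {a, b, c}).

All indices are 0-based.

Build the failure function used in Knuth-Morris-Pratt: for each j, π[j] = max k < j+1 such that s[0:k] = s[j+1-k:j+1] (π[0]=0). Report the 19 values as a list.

π[0] = 0
j=1 s[j]='b': π[1]=0 (border '')
j=2 s[j]='b': π[2]=0 (border '')
j=3 s[j]='a': π[3]=1 (border 'a')
j=4 s[j]='a': k: 1→0; π[4]=1 (border 'a')
j=5 s[j]='c': k: 1→0; π[5]=0 (border '')
j=6 s[j]='b': π[6]=0 (border '')
j=7 s[j]='b': π[7]=0 (border '')
j=8 s[j]='a': π[8]=1 (border 'a')
j=9 s[j]='b': π[9]=2 (border 'ab')
j=10 s[j]='a': k: 2→0; π[10]=1 (border 'a')
j=11 s[j]='c': k: 1→0; π[11]=0 (border '')
j=12 s[j]='c': π[12]=0 (border '')
j=13 s[j]='c': π[13]=0 (border '')
j=14 s[j]='a': π[14]=1 (border 'a')
j=15 s[j]='a': k: 1→0; π[15]=1 (border 'a')
j=16 s[j]='c': k: 1→0; π[16]=0 (border '')
j=17 s[j]='c': π[17]=0 (border '')
j=18 s[j]='c': π[18]=0 (border '')

[0, 0, 0, 1, 1, 0, 0, 0, 1, 2, 1, 0, 0, 0, 1, 1, 0, 0, 0]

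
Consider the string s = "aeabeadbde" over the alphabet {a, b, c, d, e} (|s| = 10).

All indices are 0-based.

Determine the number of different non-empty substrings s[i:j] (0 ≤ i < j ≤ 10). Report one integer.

48

sorted suffixes:
  #0 SA[0]=2  'abeadbde'
  #1 SA[1]=5  'adbde'
  #2 SA[2]=0  'aeabeadbde'
  #3 SA[3]=7  'bde'
  #4 SA[4]=3  'beadbde'
  #5 SA[5]=6  'dbde'
  #6 SA[6]=8  'de'
  #7 SA[7]=9  'e'
  #8 SA[8]=1  'eabeadbde'
  #9 SA[9]=4  'eadbde'

SA = [2, 5, 0, 7, 3, 6, 8, 9, 1, 4]
[i] adj suffixes → lcp
  [1] 2/5 → 1 ('a')
  [2] 5/0 → 1 ('a')
  [3] 0/7 → 0 ('')
  [4] 7/3 → 1 ('b')
  [5] 3/6 → 0 ('')
  [6] 6/8 → 1 ('d')
  [7] 8/9 → 0 ('')
  [8] 9/1 → 1 ('e')
  [9] 1/4 → 2 ('ea')

n(n+1)/2 = 10·11/2 = 55
Σ LCP = 0 + 1 + 1 + 0 + 1 + 0 + 1 + 0 + 1 + 2 = 7
distinct = 55 − 7 = 48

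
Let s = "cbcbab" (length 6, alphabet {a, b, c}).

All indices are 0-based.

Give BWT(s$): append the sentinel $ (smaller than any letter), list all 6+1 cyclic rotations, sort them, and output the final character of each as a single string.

bbaccb$

rank  rotation last
    0  $cbcbab  b
    1  ab$cbcb  b
    2  b$cbcba  a
    3  bab$cbc  c
    4  bcbab$c  c
    5  cbab$cb  b
    6  cbcbab$  $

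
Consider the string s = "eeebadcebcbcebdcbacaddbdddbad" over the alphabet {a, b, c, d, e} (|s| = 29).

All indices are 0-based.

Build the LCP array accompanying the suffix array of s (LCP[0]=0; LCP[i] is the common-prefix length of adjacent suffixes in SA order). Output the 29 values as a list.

[0, 1, 2, 2, 0, 2, 3, 1, 2, 1, 2, 0, 1, 2, 1, 3, 0, 1, 2, 1, 2, 1, 3, 2, 0, 2, 2, 1, 2]

rank→(start, suffix):
  0 → (17, 'acaddbdddbad')
  1 → (27, 'ad')
  2 → (4, 'adcebcbcebdcbacaddbdddbad')
  3 → (19, 'addbdddbad')
  4 → (16, 'bacaddbdddbad')
  5 → (26, 'bad')
  6 → (3, 'badcebcbcebdcbacaddbdddbad')
  7 → (8, 'bcbcebdcbacaddbdddbad')
  8 → (10, 'bcebdcbacaddbdddbad')
  9 → (13, 'bdcbacaddbdddbad')
  10 → (22, 'bdddbad')
  11 → (18, 'caddbdddbad')
  12 → (15, 'cbacaddbdddbad')
  13 → (9, 'cbcebdcbacaddbdddbad')
  14 → (6, 'cebcbcebdcbacaddbdddbad')
  15 → (11, 'cebdcbacaddbdddbad')
  16 → (28, 'd')
  17 → (25, 'dbad')
  18 → (21, 'dbdddbad')
  19 → (14, 'dcbacaddbdddbad')
  20 → (5, 'dcebcbcebdcbacaddbdddbad')
  21 → (24, 'ddbad')
  22 → (20, 'ddbdddbad')
  23 → (23, 'dddbad')
  24 → (2, 'ebadcebcbcebdcbacaddbdddbad')
  25 → (7, 'ebcbcebdcbacaddbdddbad')
  26 → (12, 'ebdcbacaddbdddbad')
  27 → (1, 'eebadcebcbcebdcbacaddbdddbad')
  28 → (0, 'eeebadcebcbcebdcbacaddbdddbad')

SA = [17, 27, 4, 19, 16, 26, 3, 8, 10, 13, 22, 18, 15, 9, 6, 11, 28, 25, 21, 14, 5, 24, 20, 23, 2, 7, 12, 1, 0]
i: (SA[i-1],SA[i]) lcp shared
  1: (17,27) 1 'a'
  2: (27,4) 2 'ad'
  3: (4,19) 2 'ad'
  4: (19,16) 0 ''
  5: (16,26) 2 'ba'
  6: (26,3) 3 'bad'
  7: (3,8) 1 'b'
  8: (8,10) 2 'bc'
  9: (10,13) 1 'b'
  10: (13,22) 2 'bd'
  11: (22,18) 0 ''
  12: (18,15) 1 'c'
  13: (15,9) 2 'cb'
  14: (9,6) 1 'c'
  15: (6,11) 3 'ceb'
  16: (11,28) 0 ''
  17: (28,25) 1 'd'
  18: (25,21) 2 'db'
  19: (21,14) 1 'd'
  20: (14,5) 2 'dc'
  21: (5,24) 1 'd'
  22: (24,20) 3 'ddb'
  23: (20,23) 2 'dd'
  24: (23,2) 0 ''
  25: (2,7) 2 'eb'
  26: (7,12) 2 'eb'
  27: (12,1) 1 'e'
  28: (1,0) 2 'ee'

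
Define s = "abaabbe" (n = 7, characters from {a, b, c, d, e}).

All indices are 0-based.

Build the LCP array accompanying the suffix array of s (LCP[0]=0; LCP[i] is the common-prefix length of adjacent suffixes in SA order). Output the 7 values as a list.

sorted suffixes:
  #0 SA[0]=2  'aabbe'
  #1 SA[1]=0  'abaabbe'
  #2 SA[2]=3  'abbe'
  #3 SA[3]=1  'baabbe'
  #4 SA[4]=4  'bbe'
  #5 SA[5]=5  'be'
  #6 SA[6]=6  'e'

SA = [2, 0, 3, 1, 4, 5, 6]
rank  pair      lcp
   1  s[2:],s[0:]  1  'a'
   2  s[0:],s[3:]  2  'ab'
   3  s[3:],s[1:]  0  ''
   4  s[1:],s[4:]  1  'b'
   5  s[4:],s[5:]  1  'b'
   6  s[5:],s[6:]  0  ''

[0, 1, 2, 0, 1, 1, 0]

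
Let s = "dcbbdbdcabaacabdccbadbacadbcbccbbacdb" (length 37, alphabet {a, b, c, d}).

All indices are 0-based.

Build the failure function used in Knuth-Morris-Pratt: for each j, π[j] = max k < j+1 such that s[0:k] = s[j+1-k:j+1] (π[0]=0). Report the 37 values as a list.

[0, 0, 0, 0, 1, 0, 1, 2, 0, 0, 0, 0, 0, 0, 0, 1, 2, 0, 0, 0, 1, 0, 0, 0, 0, 1, 0, 0, 0, 0, 0, 0, 0, 0, 0, 1, 0]

π[0] = 0
j=1 s[j]='c': π[1]=0 (border '')
j=2 s[j]='b': π[2]=0 (border '')
j=3 s[j]='b': π[3]=0 (border '')
j=4 s[j]='d': π[4]=1 (border 'd')
j=5 s[j]='b': k: 1→0; π[5]=0 (border '')
j=6 s[j]='d': π[6]=1 (border 'd')
j=7 s[j]='c': π[7]=2 (border 'dc')
j=8 s[j]='a': k: 2→0; π[8]=0 (border '')
j=9 s[j]='b': π[9]=0 (border '')
j=10 s[j]='a': π[10]=0 (border '')
j=11 s[j]='a': π[11]=0 (border '')
j=12 s[j]='c': π[12]=0 (border '')
j=13 s[j]='a': π[13]=0 (border '')
j=14 s[j]='b': π[14]=0 (border '')
j=15 s[j]='d': π[15]=1 (border 'd')
j=16 s[j]='c': π[16]=2 (border 'dc')
j=17 s[j]='c': k: 2→0; π[17]=0 (border '')
j=18 s[j]='b': π[18]=0 (border '')
j=19 s[j]='a': π[19]=0 (border '')
j=20 s[j]='d': π[20]=1 (border 'd')
j=21 s[j]='b': k: 1→0; π[21]=0 (border '')
j=22 s[j]='a': π[22]=0 (border '')
j=23 s[j]='c': π[23]=0 (border '')
j=24 s[j]='a': π[24]=0 (border '')
j=25 s[j]='d': π[25]=1 (border 'd')
j=26 s[j]='b': k: 1→0; π[26]=0 (border '')
j=27 s[j]='c': π[27]=0 (border '')
j=28 s[j]='b': π[28]=0 (border '')
j=29 s[j]='c': π[29]=0 (border '')
j=30 s[j]='c': π[30]=0 (border '')
j=31 s[j]='b': π[31]=0 (border '')
j=32 s[j]='b': π[32]=0 (border '')
j=33 s[j]='a': π[33]=0 (border '')
j=34 s[j]='c': π[34]=0 (border '')
j=35 s[j]='d': π[35]=1 (border 'd')
j=36 s[j]='b': k: 1→0; π[36]=0 (border '')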